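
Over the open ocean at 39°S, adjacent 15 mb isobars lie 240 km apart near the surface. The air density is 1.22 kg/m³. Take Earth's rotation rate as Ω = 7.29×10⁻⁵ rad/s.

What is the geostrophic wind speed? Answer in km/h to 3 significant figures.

Coriolis parameter at 39°S:
f = 2Ω sin φ = 2 × 7.29×10⁻⁵ × sin 39° = 9.18×10⁻⁵ s⁻¹
Pressure gradient: |∂P/∂n| = 1500 Pa / 240000 m = 6.25×10⁻³ Pa/m
Geostrophic balance (pressure-gradient force = Coriolis force):
V_g = (1/(fρ)) |∂P/∂n| = 6.25×10⁻³ / (9.18×10⁻⁵ × 1.22) = 55.8 m/s
Converting: 55.8 m/s × 3.6 = 201 km/h

201 km/h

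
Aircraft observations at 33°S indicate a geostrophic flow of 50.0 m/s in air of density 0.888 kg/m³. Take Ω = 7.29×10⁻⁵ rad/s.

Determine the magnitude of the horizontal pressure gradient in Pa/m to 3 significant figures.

Coriolis parameter at 33°S:
f = 2Ω sin φ = 2 × 7.29×10⁻⁵ × sin 33° = 7.94×10⁻⁵ s⁻¹
Geostrophic balance rearranged: |∂P/∂n| = f ρ V_g
|∂P/∂n| = 7.94×10⁻⁵ × 0.888 × 50.0 = 3.53×10⁻³ Pa/m

3.53×10⁻³ Pa/m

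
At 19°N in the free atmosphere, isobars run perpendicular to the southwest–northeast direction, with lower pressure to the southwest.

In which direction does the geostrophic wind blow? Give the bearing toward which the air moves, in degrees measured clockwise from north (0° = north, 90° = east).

The pressure-gradient force points toward the southwest (bearing 225°).
Geostrophic balance: in the Northern Hemisphere the Coriolis force deflects motion to the right, so the geostrophic wind blows 90° to the right of the pressure-gradient force (low pressure on the left).
Rotating 225° by 90° clockwise gives 315° — the wind blows toward the northwest.

315°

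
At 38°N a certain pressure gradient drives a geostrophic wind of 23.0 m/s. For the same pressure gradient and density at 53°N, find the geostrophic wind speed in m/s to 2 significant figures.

With the same pressure gradient and density, V_g ∝ 1/f ∝ 1/sin φ.
V₂ = V₁ · sin φ₁ / sin φ₂ = 23.0 × sin 38° / sin 53°
V₂ = 23.0 × 0.6157/0.7986 = 18 m/s

18 m/s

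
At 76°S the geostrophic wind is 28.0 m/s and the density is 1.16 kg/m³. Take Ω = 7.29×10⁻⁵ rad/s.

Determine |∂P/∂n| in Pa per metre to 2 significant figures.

Coriolis parameter at 76°S:
f = 2Ω sin φ = 2 × 7.29×10⁻⁵ × sin 76° = 1.41×10⁻⁴ s⁻¹
Geostrophic balance rearranged: |∂P/∂n| = f ρ V_g
|∂P/∂n| = 1.41×10⁻⁴ × 1.16 × 28.0 = 4.59×10⁻³ Pa/m

4.6×10⁻³ Pa/m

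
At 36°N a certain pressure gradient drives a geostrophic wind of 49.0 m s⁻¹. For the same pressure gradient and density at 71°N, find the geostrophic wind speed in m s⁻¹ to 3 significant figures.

30.5 m s⁻¹

With the same pressure gradient and density, V_g ∝ 1/f ∝ 1/sin φ.
V₂ = V₁ · sin φ₁ / sin φ₂ = 49.0 × sin 36° / sin 71°
V₂ = 49.0 × 0.5878/0.9455 = 30.5 m s⁻¹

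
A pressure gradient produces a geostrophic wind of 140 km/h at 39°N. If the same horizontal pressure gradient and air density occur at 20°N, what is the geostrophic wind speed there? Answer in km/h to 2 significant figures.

With the same pressure gradient and density, V_g ∝ 1/f ∝ 1/sin φ.
V₂ = V₁ · sin φ₁ / sin φ₂ = 140 × sin 39° / sin 20°
V₂ = 140 × 0.6293/0.3420 = 260 km/h

260 km/h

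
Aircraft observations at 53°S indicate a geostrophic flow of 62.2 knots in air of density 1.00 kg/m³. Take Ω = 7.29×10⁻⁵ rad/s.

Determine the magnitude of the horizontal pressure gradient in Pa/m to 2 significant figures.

3.7×10⁻³ Pa/m

Coriolis parameter at 53°S:
f = 2Ω sin φ = 2 × 7.29×10⁻⁵ × sin 53° = 1.16×10⁻⁴ s⁻¹
Wind speed in SI: 62.2 knots = 32.0 m/s
Geostrophic balance rearranged: |∂P/∂n| = f ρ V_g
|∂P/∂n| = 1.16×10⁻⁴ × 1.00 × 32.0 = 3.73×10⁻³ Pa/m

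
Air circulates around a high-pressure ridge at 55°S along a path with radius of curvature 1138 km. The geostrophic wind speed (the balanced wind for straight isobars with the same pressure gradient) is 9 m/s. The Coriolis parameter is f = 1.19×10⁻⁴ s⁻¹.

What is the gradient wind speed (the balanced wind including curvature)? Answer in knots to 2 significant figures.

Around a high, pressure-gradient force acts outward with centrifugal, so Coriolis balances both:
fV = (1/ρ)|∂P/∂n| + V²/R  →  V² − fR·V + fR·V_g = 0
With fR = 1.19×10⁻⁴ × 1138×10³ m = 135 m/s:
V = [fR − √((fR)² − 4 fR V_g)]/2 = [135 − √(135² − 4×135×9)]/2 = 9.69 m/s
Supergeostrophic (V > V_g = 9 m/s), as expected around a high.
Converting: 9.69 m/s × 1.944 = 19 knots

19 knots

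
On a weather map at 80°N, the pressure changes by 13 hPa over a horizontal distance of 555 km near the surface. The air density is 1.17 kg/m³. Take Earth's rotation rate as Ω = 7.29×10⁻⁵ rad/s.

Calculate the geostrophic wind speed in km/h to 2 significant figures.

50 km/h

Coriolis parameter at 80°N:
f = 2Ω sin φ = 2 × 7.29×10⁻⁵ × sin 80° = 1.44×10⁻⁴ s⁻¹
Pressure gradient: |∂P/∂n| = 1300 Pa / 555000 m = 2.34×10⁻³ Pa/m
Geostrophic balance (pressure-gradient force = Coriolis force):
V_g = (1/(fρ)) |∂P/∂n| = 2.34×10⁻³ / (1.44×10⁻⁴ × 1.17) = 13.9 m/s
Converting: 13.9 m/s × 3.6 = 50 km/h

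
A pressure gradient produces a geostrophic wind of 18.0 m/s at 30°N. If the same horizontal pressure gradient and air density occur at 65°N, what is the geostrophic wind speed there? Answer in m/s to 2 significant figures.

With the same pressure gradient and density, V_g ∝ 1/f ∝ 1/sin φ.
V₂ = V₁ · sin φ₁ / sin φ₂ = 18.0 × sin 30° / sin 65°
V₂ = 18.0 × 0.5000/0.9063 = 9.9 m/s

9.9 m/s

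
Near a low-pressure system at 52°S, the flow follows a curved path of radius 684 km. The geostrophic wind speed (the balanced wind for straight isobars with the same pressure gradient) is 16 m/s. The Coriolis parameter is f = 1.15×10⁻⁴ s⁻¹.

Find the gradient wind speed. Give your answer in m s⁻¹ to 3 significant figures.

Around a low, centrifugal force acts outward with Coriolis, so pressure-gradient force balances both:
(1/ρ)|∂P/∂n| = fV + V²/R  →  V² + fR·V − fR·V_g = 0
With fR = 1.15×10⁻⁴ × 684×10³ m = 78.7 m/s:
V = [−fR + √((fR)² + 4 fR V_g)]/2 = [−78.7 + √(78.7² + 4×78.7×16)]/2 = 13.6 m/s
Subgeostrophic (V < V_g = 16 m/s), as expected around a low.

13.6 m s⁻¹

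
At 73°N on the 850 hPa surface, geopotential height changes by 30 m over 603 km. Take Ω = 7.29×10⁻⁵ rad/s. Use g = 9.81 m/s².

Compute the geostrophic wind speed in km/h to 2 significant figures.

Coriolis parameter at 73°N:
f = 2Ω sin φ = 2 × 7.29×10⁻⁵ × sin 73° = 1.39×10⁻⁴ s⁻¹
Height gradient: |∂Z/∂n| = 30 m / 603000 m = 4.98×10⁻⁵
On a pressure surface, geostrophic balance gives V_g = (g/f)|∂Z/∂n|:
V_g = 9.81 × 4.98×10⁻⁵ / 1.39×10⁻⁴ = 3.50 m/s
Converting: 3.50 m/s × 3.6 = 13 km/h

13 km/h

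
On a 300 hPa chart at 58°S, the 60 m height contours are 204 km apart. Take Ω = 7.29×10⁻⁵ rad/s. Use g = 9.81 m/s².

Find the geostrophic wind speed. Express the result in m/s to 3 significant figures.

Coriolis parameter at 58°S:
f = 2Ω sin φ = 2 × 7.29×10⁻⁵ × sin 58° = 1.24×10⁻⁴ s⁻¹
Height gradient: |∂Z/∂n| = 60 m / 204000 m = 2.94×10⁻⁴
On a pressure surface, geostrophic balance gives V_g = (g/f)|∂Z/∂n|:
V_g = 9.81 × 2.94×10⁻⁴ / 1.24×10⁻⁴ = 23.3 m/s

23.3 m/s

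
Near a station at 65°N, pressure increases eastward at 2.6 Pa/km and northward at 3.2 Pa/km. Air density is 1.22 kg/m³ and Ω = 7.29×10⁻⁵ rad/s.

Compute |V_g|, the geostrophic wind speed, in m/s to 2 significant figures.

Coriolis parameter at 65°N:
f = 2Ω sin φ = 2 × 7.29×10⁻⁵ × sin 65° = 1.32×10⁻⁴ s⁻¹
Component geostrophic relations (x east, y north):
u_g = −(1/(fρ)) ∂P/∂y,  v_g = (1/(fρ)) ∂P/∂x
u_g = −(3.2×10⁻³)/(1.32×10⁻⁴ × 1.22) = −19.8 m/s;  v_g = (2.6×10⁻³)/(1.32×10⁻⁴ × 1.22) = 16.1 m/s
|V_g| = √(u_g² + v_g²) = 25.6 m/s

26 m/s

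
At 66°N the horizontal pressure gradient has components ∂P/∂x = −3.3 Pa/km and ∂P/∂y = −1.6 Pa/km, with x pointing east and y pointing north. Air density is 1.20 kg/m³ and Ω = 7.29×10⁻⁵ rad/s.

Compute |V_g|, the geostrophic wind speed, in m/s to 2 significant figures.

Coriolis parameter at 66°N:
f = 2Ω sin φ = 2 × 7.29×10⁻⁵ × sin 66° = 1.33×10⁻⁴ s⁻¹
Component geostrophic relations (x east, y north):
u_g = −(1/(fρ)) ∂P/∂y,  v_g = (1/(fρ)) ∂P/∂x
u_g = −(−1.6×10⁻³)/(1.33×10⁻⁴ × 1.20) = 10.0 m/s;  v_g = (−3.3×10⁻³)/(1.33×10⁻⁴ × 1.20) = −20.6 m/s
|V_g| = √(u_g² + v_g²) = 22.9 m/s

23 m/s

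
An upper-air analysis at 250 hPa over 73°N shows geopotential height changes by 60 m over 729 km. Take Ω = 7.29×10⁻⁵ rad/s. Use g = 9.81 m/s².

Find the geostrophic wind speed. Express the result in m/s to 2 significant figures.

Coriolis parameter at 73°N:
f = 2Ω sin φ = 2 × 7.29×10⁻⁵ × sin 73° = 1.39×10⁻⁴ s⁻¹
Height gradient: |∂Z/∂n| = 60 m / 729000 m = 8.23×10⁻⁵
On a pressure surface, geostrophic balance gives V_g = (g/f)|∂Z/∂n|:
V_g = 9.81 × 8.23×10⁻⁵ / 1.39×10⁻⁴ = 5.79 m/s

5.8 m/s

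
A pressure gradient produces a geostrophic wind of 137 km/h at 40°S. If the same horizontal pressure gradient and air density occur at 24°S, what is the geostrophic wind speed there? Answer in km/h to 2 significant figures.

220 km/h

With the same pressure gradient and density, V_g ∝ 1/f ∝ 1/sin φ.
V₂ = V₁ · sin φ₁ / sin φ₂ = 137 × sin 40° / sin 24°
V₂ = 137 × 0.6428/0.4067 = 220 km/h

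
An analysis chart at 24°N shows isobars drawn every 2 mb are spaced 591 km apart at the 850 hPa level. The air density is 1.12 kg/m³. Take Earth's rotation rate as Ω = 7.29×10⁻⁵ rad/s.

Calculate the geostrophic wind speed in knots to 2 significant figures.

9.9 knots

Coriolis parameter at 24°N:
f = 2Ω sin φ = 2 × 7.29×10⁻⁵ × sin 24° = 5.93×10⁻⁵ s⁻¹
Pressure gradient: |∂P/∂n| = 200 Pa / 591000 m = 3.38×10⁻⁴ Pa/m
Geostrophic balance (pressure-gradient force = Coriolis force):
V_g = (1/(fρ)) |∂P/∂n| = 3.38×10⁻⁴ / (5.93×10⁻⁵ × 1.12) = 5.10 m/s
Converting: 5.10 m/s × 1.944 = 9.9 knots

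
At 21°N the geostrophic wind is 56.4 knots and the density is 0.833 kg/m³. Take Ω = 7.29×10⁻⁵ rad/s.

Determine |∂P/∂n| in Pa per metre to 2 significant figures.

1.3×10⁻³ Pa/m

Coriolis parameter at 21°N:
f = 2Ω sin φ = 2 × 7.29×10⁻⁵ × sin 21° = 5.23×10⁻⁵ s⁻¹
Wind speed in SI: 56.4 knots = 29.0 m/s
Geostrophic balance rearranged: |∂P/∂n| = f ρ V_g
|∂P/∂n| = 5.23×10⁻⁵ × 0.833 × 29.0 = 1.26×10⁻³ Pa/m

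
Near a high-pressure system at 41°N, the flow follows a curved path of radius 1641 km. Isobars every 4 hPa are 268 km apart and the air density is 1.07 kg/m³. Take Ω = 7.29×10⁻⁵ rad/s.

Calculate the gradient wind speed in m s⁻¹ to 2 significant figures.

16 m s⁻¹

Coriolis parameter at 41°N:
f = 2Ω sin φ = 2 × 7.29×10⁻⁵ × sin 41° = 9.57×10⁻⁵ s⁻¹
Pressure gradient: |∂P/∂n| = 400 Pa / 268000 m = 1.49×10⁻³ Pa/m
Geostrophic speed: V_g = |∂P/∂n|/(fρ) = 1.49×10⁻³/(9.57×10⁻⁵ × 1.07) = 14.6 m/s
Around a high, pressure-gradient force acts outward with centrifugal, so Coriolis balances both:
fV = (1/ρ)|∂P/∂n| + V²/R  →  V² − fR·V + fR·V_g = 0
With fR = 9.57×10⁻⁵ × 1641×10³ m = 157 m/s:
V = [fR − √((fR)² − 4 fR V_g)]/2 = [157 − √(157² − 4×157×14.6)]/2 = 16.3 m/s
Supergeostrophic (V > V_g = 14.6 m/s), as expected around a high.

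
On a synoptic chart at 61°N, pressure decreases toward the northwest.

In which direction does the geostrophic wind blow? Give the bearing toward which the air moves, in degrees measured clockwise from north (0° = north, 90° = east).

045°

The pressure-gradient force points toward the northwest (bearing 315°).
Geostrophic balance: in the Northern Hemisphere the Coriolis force deflects motion to the right, so the geostrophic wind blows 90° to the right of the pressure-gradient force (low pressure on the left).
Rotating 315° by 90° clockwise gives 045° — the wind blows toward the northeast.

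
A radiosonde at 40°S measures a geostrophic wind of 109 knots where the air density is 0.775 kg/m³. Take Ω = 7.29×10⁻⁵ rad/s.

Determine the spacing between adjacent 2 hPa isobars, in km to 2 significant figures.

49 km

Coriolis parameter at 40°S:
f = 2Ω sin φ = 2 × 7.29×10⁻⁵ × sin 40° = 9.37×10⁻⁵ s⁻¹
Wind speed in SI: 109 knots = 56.1 m/s
Geostrophic balance rearranged: |∂P/∂n| = f ρ V_g
|∂P/∂n| = 9.37×10⁻⁵ × 0.775 × 56.1 = 4.07×10⁻³ Pa/m
Isobar spacing: Δn = ΔP/|∂P/∂n| = 200 Pa / 4.07×10⁻³ Pa/m = 49106 m ≈ 49 km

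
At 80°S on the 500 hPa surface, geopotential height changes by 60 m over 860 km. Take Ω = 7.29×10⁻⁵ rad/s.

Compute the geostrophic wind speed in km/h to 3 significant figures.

Coriolis parameter at 80°S:
f = 2Ω sin φ = 2 × 7.29×10⁻⁵ × sin 80° = 1.44×10⁻⁴ s⁻¹
Height gradient: |∂Z/∂n| = 60 m / 860000 m = 6.98×10⁻⁵
On a pressure surface, geostrophic balance gives V_g = (g/f)|∂Z/∂n|:
V_g = 9.81 × 6.98×10⁻⁵ / 1.44×10⁻⁴ = 4.77 m/s
Converting: 4.77 m/s × 3.6 = 17.2 km/h

17.2 km/h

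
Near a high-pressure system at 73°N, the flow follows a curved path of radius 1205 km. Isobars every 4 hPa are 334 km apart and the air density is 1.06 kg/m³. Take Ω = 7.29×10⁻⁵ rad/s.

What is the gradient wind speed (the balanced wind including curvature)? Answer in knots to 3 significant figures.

16.6 knots

Coriolis parameter at 73°N:
f = 2Ω sin φ = 2 × 7.29×10⁻⁵ × sin 73° = 1.39×10⁻⁴ s⁻¹
Pressure gradient: |∂P/∂n| = 400 Pa / 334000 m = 1.20×10⁻³ Pa/m
Geostrophic speed: V_g = |∂P/∂n|/(fρ) = 1.20×10⁻³/(1.39×10⁻⁴ × 1.06) = 8.10 m/s
Around a high, pressure-gradient force acts outward with centrifugal, so Coriolis balances both:
fV = (1/ρ)|∂P/∂n| + V²/R  →  V² − fR·V + fR·V_g = 0
With fR = 1.39×10⁻⁴ × 1205×10³ m = 168 m/s:
V = [fR − √((fR)² − 4 fR V_g)]/2 = [168 − √(168² − 4×168×8.1)]/2 = 8.54 m/s
Supergeostrophic (V > V_g = 8.1 m/s), as expected around a high.
Converting: 8.54 m/s × 1.944 = 16.6 knots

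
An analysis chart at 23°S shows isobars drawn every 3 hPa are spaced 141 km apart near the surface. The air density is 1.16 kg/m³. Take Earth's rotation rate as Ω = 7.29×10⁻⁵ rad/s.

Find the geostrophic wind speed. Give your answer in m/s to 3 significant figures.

Coriolis parameter at 23°S:
f = 2Ω sin φ = 2 × 7.29×10⁻⁵ × sin 23° = 5.70×10⁻⁵ s⁻¹
Pressure gradient: |∂P/∂n| = 300 Pa / 141000 m = 2.13×10⁻³ Pa/m
Geostrophic balance (pressure-gradient force = Coriolis force):
V_g = (1/(fρ)) |∂P/∂n| = 2.13×10⁻³ / (5.70×10⁻⁵ × 1.16) = 32.2 m/s

32.2 m/s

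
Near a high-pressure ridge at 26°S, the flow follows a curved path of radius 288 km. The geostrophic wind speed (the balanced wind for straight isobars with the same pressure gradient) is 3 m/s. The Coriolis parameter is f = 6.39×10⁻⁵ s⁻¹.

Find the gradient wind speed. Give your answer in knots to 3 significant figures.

Around a high, pressure-gradient force acts outward with centrifugal, so Coriolis balances both:
fV = (1/ρ)|∂P/∂n| + V²/R  →  V² − fR·V + fR·V_g = 0
With fR = 6.39×10⁻⁵ × 288×10³ m = 18.4 m/s:
V = [fR − √((fR)² − 4 fR V_g)]/2 = [18.4 − √(18.4² − 4×18.4×3)]/2 = 3.77 m/s
Supergeostrophic (V > V_g = 3 m/s), as expected around a high.
Converting: 3.77 m/s × 1.944 = 7.34 knots

7.34 knots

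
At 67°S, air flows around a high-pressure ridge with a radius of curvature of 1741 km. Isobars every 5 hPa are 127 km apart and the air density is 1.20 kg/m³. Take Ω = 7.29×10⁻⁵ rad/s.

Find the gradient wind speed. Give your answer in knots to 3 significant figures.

Coriolis parameter at 67°S:
f = 2Ω sin φ = 2 × 7.29×10⁻⁵ × sin 67° = 1.34×10⁻⁴ s⁻¹
Pressure gradient: |∂P/∂n| = 500 Pa / 127000 m = 3.94×10⁻³ Pa/m
Geostrophic speed: V_g = |∂P/∂n|/(fρ) = 3.94×10⁻³/(1.34×10⁻⁴ × 1.20) = 24.4 m/s
Around a high, pressure-gradient force acts outward with centrifugal, so Coriolis balances both:
fV = (1/ρ)|∂P/∂n| + V²/R  →  V² − fR·V + fR·V_g = 0
With fR = 1.34×10⁻⁴ × 1741×10³ m = 234 m/s:
V = [fR − √((fR)² − 4 fR V_g)]/2 = [234 − √(234² − 4×234×24.4)]/2 = 27.7 m/s
Supergeostrophic (V > V_g = 24.4 m/s), as expected around a high.
Converting: 27.7 m/s × 1.944 = 53.9 knots

53.9 knots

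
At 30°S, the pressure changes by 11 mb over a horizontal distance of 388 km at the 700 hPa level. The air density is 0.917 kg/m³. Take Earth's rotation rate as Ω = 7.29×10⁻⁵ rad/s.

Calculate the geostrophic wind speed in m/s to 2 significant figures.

Coriolis parameter at 30°S:
f = 2Ω sin φ = 2 × 7.29×10⁻⁵ × sin 30° = 7.29×10⁻⁵ s⁻¹
Pressure gradient: |∂P/∂n| = 1100 Pa / 388000 m = 2.84×10⁻³ Pa/m
Geostrophic balance (pressure-gradient force = Coriolis force):
V_g = (1/(fρ)) |∂P/∂n| = 2.84×10⁻³ / (7.29×10⁻⁵ × 0.917) = 42.4 m/s

42 m/s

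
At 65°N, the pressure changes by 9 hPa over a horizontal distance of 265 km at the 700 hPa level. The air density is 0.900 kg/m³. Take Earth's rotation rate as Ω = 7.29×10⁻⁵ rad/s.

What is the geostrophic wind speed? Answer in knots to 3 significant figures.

55.5 knots

Coriolis parameter at 65°N:
f = 2Ω sin φ = 2 × 7.29×10⁻⁵ × sin 65° = 1.32×10⁻⁴ s⁻¹
Pressure gradient: |∂P/∂n| = 900 Pa / 265000 m = 3.40×10⁻³ Pa/m
Geostrophic balance (pressure-gradient force = Coriolis force):
V_g = (1/(fρ)) |∂P/∂n| = 3.40×10⁻³ / (1.32×10⁻⁴ × 0.900) = 28.6 m/s
Converting: 28.6 m/s × 1.944 = 55.5 knots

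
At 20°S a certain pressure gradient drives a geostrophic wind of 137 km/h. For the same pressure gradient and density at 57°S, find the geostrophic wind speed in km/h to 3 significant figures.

With the same pressure gradient and density, V_g ∝ 1/f ∝ 1/sin φ.
V₂ = V₁ · sin φ₁ / sin φ₂ = 137 × sin 20° / sin 57°
V₂ = 137 × 0.3420/0.8387 = 55.9 km/h

55.9 km/h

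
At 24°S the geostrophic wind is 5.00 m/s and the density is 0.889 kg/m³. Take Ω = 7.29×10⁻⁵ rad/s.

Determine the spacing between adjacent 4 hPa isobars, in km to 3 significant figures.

1520 km

Coriolis parameter at 24°S:
f = 2Ω sin φ = 2 × 7.29×10⁻⁵ × sin 24° = 5.93×10⁻⁵ s⁻¹
Geostrophic balance rearranged: |∂P/∂n| = f ρ V_g
|∂P/∂n| = 5.93×10⁻⁵ × 0.889 × 5.00 = 2.64×10⁻⁴ Pa/m
Isobar spacing: Δn = ΔP/|∂P/∂n| = 400 Pa / 2.64×10⁻⁴ Pa/m = 1517461 m ≈ 1520 km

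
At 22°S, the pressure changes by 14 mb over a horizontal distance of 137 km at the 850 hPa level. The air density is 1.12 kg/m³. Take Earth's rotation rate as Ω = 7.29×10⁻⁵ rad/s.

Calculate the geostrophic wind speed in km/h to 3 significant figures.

601 km/h

Coriolis parameter at 22°S:
f = 2Ω sin φ = 2 × 7.29×10⁻⁵ × sin 22° = 5.46×10⁻⁵ s⁻¹
Pressure gradient: |∂P/∂n| = 1400 Pa / 137000 m = 1.02×10⁻² Pa/m
Geostrophic balance (pressure-gradient force = Coriolis force):
V_g = (1/(fρ)) |∂P/∂n| = 1.02×10⁻² / (5.46×10⁻⁵ × 1.12) = 167 m/s
Converting: 167 m/s × 3.6 = 601 km/h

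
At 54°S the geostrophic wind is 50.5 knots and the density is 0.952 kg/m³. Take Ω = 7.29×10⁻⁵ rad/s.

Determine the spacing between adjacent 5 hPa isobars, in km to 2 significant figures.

Coriolis parameter at 54°S:
f = 2Ω sin φ = 2 × 7.29×10⁻⁵ × sin 54° = 1.18×10⁻⁴ s⁻¹
Wind speed in SI: 50.5 knots = 26.0 m/s
Geostrophic balance rearranged: |∂P/∂n| = f ρ V_g
|∂P/∂n| = 1.18×10⁻⁴ × 0.952 × 26.0 = 2.92×10⁻³ Pa/m
Isobar spacing: Δn = ΔP/|∂P/∂n| = 500 Pa / 2.92×10⁻³ Pa/m = 171391 m ≈ 170 km

170 km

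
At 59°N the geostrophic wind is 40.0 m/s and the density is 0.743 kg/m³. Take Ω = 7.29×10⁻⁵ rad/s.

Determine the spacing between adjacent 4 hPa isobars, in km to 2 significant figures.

Coriolis parameter at 59°N:
f = 2Ω sin φ = 2 × 7.29×10⁻⁵ × sin 59° = 1.25×10⁻⁴ s⁻¹
Geostrophic balance rearranged: |∂P/∂n| = f ρ V_g
|∂P/∂n| = 1.25×10⁻⁴ × 0.743 × 40.0 = 3.71×10⁻³ Pa/m
Isobar spacing: Δn = ΔP/|∂P/∂n| = 400 Pa / 3.71×10⁻³ Pa/m = 107693 m ≈ 110 km

110 km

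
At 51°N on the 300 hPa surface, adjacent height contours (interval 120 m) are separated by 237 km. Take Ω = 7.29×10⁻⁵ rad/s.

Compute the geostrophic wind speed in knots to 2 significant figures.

Coriolis parameter at 51°N:
f = 2Ω sin φ = 2 × 7.29×10⁻⁵ × sin 51° = 1.13×10⁻⁴ s⁻¹
Height gradient: |∂Z/∂n| = 120 m / 237000 m = 5.06×10⁻⁴
On a pressure surface, geostrophic balance gives V_g = (g/f)|∂Z/∂n|:
V_g = 9.81 × 5.06×10⁻⁴ / 1.13×10⁻⁴ = 43.8 m/s
Converting: 43.8 m/s × 1.944 = 85 knots

85 knots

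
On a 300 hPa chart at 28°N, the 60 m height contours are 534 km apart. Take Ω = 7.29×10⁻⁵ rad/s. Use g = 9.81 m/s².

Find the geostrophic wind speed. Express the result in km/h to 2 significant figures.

Coriolis parameter at 28°N:
f = 2Ω sin φ = 2 × 7.29×10⁻⁵ × sin 28° = 6.84×10⁻⁵ s⁻¹
Height gradient: |∂Z/∂n| = 60 m / 534000 m = 1.12×10⁻⁴
On a pressure surface, geostrophic balance gives V_g = (g/f)|∂Z/∂n|:
V_g = 9.81 × 1.12×10⁻⁴ / 6.84×10⁻⁵ = 16.1 m/s
Converting: 16.1 m/s × 3.6 = 58 km/h

58 km/h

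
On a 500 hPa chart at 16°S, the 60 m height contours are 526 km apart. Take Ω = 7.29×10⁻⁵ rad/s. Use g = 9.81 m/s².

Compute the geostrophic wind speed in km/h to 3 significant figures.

Coriolis parameter at 16°S:
f = 2Ω sin φ = 2 × 7.29×10⁻⁵ × sin 16° = 4.02×10⁻⁵ s⁻¹
Height gradient: |∂Z/∂n| = 60 m / 526000 m = 1.14×10⁻⁴
On a pressure surface, geostrophic balance gives V_g = (g/f)|∂Z/∂n|:
V_g = 9.81 × 1.14×10⁻⁴ / 4.02×10⁻⁵ = 27.8 m/s
Converting: 27.8 m/s × 3.6 = 100 km/h

100 km/h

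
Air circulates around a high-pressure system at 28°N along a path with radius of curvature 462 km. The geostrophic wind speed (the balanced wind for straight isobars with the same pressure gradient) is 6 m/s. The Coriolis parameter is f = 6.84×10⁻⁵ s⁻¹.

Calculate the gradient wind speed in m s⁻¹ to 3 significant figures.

Around a high, pressure-gradient force acts outward with centrifugal, so Coriolis balances both:
fV = (1/ρ)|∂P/∂n| + V²/R  →  V² − fR·V + fR·V_g = 0
With fR = 6.84×10⁻⁵ × 462×10³ m = 31.6 m/s:
V = [fR − √((fR)² − 4 fR V_g)]/2 = [31.6 − √(31.6² − 4×31.6×6)]/2 = 8.05 m/s
Supergeostrophic (V > V_g = 6 m/s), as expected around a high.

8.05 m s⁻¹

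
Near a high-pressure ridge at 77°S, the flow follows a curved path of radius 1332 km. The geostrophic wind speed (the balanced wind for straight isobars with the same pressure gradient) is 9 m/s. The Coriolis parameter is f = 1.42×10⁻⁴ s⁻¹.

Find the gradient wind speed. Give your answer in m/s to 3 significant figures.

Around a high, pressure-gradient force acts outward with centrifugal, so Coriolis balances both:
fV = (1/ρ)|∂P/∂n| + V²/R  →  V² − fR·V + fR·V_g = 0
With fR = 1.42×10⁻⁴ × 1332×10³ m = 189 m/s:
V = [fR − √((fR)² − 4 fR V_g)]/2 = [189 − √(189² − 4×189×9)]/2 = 9.47 m/s
Supergeostrophic (V > V_g = 9 m/s), as expected around a high.

9.47 m/s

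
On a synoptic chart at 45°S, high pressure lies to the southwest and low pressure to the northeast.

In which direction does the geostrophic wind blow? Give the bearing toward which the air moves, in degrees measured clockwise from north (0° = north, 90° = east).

315°

The pressure-gradient force points toward the northeast (bearing 045°).
Geostrophic balance: in the Southern Hemisphere the Coriolis force deflects motion to the left, so the geostrophic wind blows 90° to the left of the pressure-gradient force (low pressure on the right).
Rotating 045° by 90° counterclockwise gives 315° — the wind blows toward the northwest.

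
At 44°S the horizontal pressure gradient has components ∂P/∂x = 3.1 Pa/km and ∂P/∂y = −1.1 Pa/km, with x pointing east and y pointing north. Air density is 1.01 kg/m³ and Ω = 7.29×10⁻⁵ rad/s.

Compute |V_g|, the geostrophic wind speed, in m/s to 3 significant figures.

32.2 m/s

Coriolis parameter at 44°S:
f = 2Ω sin φ = 2 × 7.29×10⁻⁵ × sin 44° = 1.01×10⁻⁴ s⁻¹
In the Southern Hemisphere f is negative: f = −1.01×10⁻⁴ s⁻¹.
Component geostrophic relations (x east, y north):
u_g = −(1/(fρ)) ∂P/∂y,  v_g = (1/(fρ)) ∂P/∂x
u_g = −(−1.1×10⁻³)/(−1.01×10⁻⁴ × 1.01) = −10.8 m/s;  v_g = (3.1×10⁻³)/(−1.01×10⁻⁴ × 1.01) = −30.3 m/s
|V_g| = √(u_g² + v_g²) = 32.2 m/s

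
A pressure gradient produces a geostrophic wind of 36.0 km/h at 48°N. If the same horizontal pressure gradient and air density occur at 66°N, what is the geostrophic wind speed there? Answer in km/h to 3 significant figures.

29.3 km/h

With the same pressure gradient and density, V_g ∝ 1/f ∝ 1/sin φ.
V₂ = V₁ · sin φ₁ / sin φ₂ = 36.0 × sin 48° / sin 66°
V₂ = 36.0 × 0.7431/0.9135 = 29.3 km/h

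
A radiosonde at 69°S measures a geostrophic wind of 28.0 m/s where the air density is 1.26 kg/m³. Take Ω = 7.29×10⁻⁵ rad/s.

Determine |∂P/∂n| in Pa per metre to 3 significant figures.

4.80×10⁻³ Pa/m

Coriolis parameter at 69°S:
f = 2Ω sin φ = 2 × 7.29×10⁻⁵ × sin 69° = 1.36×10⁻⁴ s⁻¹
Geostrophic balance rearranged: |∂P/∂n| = f ρ V_g
|∂P/∂n| = 1.36×10⁻⁴ × 1.26 × 28.0 = 4.80×10⁻³ Pa/m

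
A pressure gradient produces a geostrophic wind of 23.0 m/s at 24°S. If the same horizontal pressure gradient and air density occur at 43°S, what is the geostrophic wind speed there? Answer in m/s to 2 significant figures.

14 m/s

With the same pressure gradient and density, V_g ∝ 1/f ∝ 1/sin φ.
V₂ = V₁ · sin φ₁ / sin φ₂ = 23.0 × sin 24° / sin 43°
V₂ = 23.0 × 0.4067/0.6820 = 14 m/s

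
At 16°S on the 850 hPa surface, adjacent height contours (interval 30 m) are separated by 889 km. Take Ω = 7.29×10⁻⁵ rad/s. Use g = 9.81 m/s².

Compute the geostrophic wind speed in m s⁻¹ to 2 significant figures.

8.2 m s⁻¹

Coriolis parameter at 16°S:
f = 2Ω sin φ = 2 × 7.29×10⁻⁵ × sin 16° = 4.02×10⁻⁵ s⁻¹
Height gradient: |∂Z/∂n| = 30 m / 889000 m = 3.37×10⁻⁵
On a pressure surface, geostrophic balance gives V_g = (g/f)|∂Z/∂n|:
V_g = 9.81 × 3.37×10⁻⁵ / 4.02×10⁻⁵ = 8.24 m/s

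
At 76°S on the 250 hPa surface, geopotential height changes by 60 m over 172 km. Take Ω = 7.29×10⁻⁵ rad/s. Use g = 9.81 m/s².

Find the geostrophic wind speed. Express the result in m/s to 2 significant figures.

Coriolis parameter at 76°S:
f = 2Ω sin φ = 2 × 7.29×10⁻⁵ × sin 76° = 1.41×10⁻⁴ s⁻¹
Height gradient: |∂Z/∂n| = 60 m / 172000 m = 3.49×10⁻⁴
On a pressure surface, geostrophic balance gives V_g = (g/f)|∂Z/∂n|:
V_g = 9.81 × 3.49×10⁻⁴ / 1.41×10⁻⁴ = 24.2 m/s

24 m/s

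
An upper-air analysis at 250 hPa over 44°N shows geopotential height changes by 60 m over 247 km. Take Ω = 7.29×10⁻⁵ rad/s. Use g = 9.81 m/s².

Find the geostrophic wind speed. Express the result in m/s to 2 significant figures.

Coriolis parameter at 44°N:
f = 2Ω sin φ = 2 × 7.29×10⁻⁵ × sin 44° = 1.01×10⁻⁴ s⁻¹
Height gradient: |∂Z/∂n| = 60 m / 247000 m = 2.43×10⁻⁴
On a pressure surface, geostrophic balance gives V_g = (g/f)|∂Z/∂n|:
V_g = 9.81 × 2.43×10⁻⁴ / 1.01×10⁻⁴ = 23.5 m/s

24 m/s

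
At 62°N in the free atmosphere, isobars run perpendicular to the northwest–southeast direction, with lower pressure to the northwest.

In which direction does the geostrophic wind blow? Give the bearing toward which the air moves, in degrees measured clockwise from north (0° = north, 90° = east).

045°

The pressure-gradient force points toward the northwest (bearing 315°).
Geostrophic balance: in the Northern Hemisphere the Coriolis force deflects motion to the right, so the geostrophic wind blows 90° to the right of the pressure-gradient force (low pressure on the left).
Rotating 315° by 90° clockwise gives 045° — the wind blows toward the northeast.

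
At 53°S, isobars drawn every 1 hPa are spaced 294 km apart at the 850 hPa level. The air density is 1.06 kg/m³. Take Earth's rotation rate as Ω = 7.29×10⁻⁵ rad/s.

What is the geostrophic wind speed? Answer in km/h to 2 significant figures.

9.9 km/h

Coriolis parameter at 53°S:
f = 2Ω sin φ = 2 × 7.29×10⁻⁵ × sin 53° = 1.16×10⁻⁴ s⁻¹
Pressure gradient: |∂P/∂n| = 100 Pa / 294000 m = 3.40×10⁻⁴ Pa/m
Geostrophic balance (pressure-gradient force = Coriolis force):
V_g = (1/(fρ)) |∂P/∂n| = 3.40×10⁻⁴ / (1.16×10⁻⁴ × 1.06) = 2.76 m/s
Converting: 2.76 m/s × 3.6 = 9.9 km/h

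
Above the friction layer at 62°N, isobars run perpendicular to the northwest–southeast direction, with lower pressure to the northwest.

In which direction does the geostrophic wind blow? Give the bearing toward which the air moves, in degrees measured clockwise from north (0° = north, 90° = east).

045°

The pressure-gradient force points toward the northwest (bearing 315°).
Geostrophic balance: in the Northern Hemisphere the Coriolis force deflects motion to the right, so the geostrophic wind blows 90° to the right of the pressure-gradient force (low pressure on the left).
Rotating 315° by 90° clockwise gives 045° — the wind blows toward the northeast.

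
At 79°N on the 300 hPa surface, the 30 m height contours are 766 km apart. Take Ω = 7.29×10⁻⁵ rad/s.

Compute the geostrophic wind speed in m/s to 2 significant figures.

Coriolis parameter at 79°N:
f = 2Ω sin φ = 2 × 7.29×10⁻⁵ × sin 79° = 1.43×10⁻⁴ s⁻¹
Height gradient: |∂Z/∂n| = 30 m / 766000 m = 3.92×10⁻⁵
On a pressure surface, geostrophic balance gives V_g = (g/f)|∂Z/∂n|:
V_g = 9.81 × 3.92×10⁻⁵ / 1.43×10⁻⁴ = 2.68 m/s

2.7 m/s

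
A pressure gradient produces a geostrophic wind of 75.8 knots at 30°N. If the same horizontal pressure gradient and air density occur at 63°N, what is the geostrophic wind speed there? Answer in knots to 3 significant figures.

42.5 knots

With the same pressure gradient and density, V_g ∝ 1/f ∝ 1/sin φ.
V₂ = V₁ · sin φ₁ / sin φ₂ = 75.8 × sin 30° / sin 63°
V₂ = 75.8 × 0.5000/0.8910 = 42.5 knots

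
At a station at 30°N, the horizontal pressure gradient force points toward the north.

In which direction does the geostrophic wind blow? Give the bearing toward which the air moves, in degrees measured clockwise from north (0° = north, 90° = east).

The pressure-gradient force points toward the north (bearing 000°).
Geostrophic balance: in the Northern Hemisphere the Coriolis force deflects motion to the right, so the geostrophic wind blows 90° to the right of the pressure-gradient force (low pressure on the left).
Rotating 000° by 90° clockwise gives 090° — the wind blows toward the east.

090°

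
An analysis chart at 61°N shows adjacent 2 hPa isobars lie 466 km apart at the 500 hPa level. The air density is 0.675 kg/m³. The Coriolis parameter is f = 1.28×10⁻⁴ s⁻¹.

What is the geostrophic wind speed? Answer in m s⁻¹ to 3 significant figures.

4.97 m s⁻¹

Pressure gradient: |∂P/∂n| = 200 Pa / 466000 m = 4.29×10⁻⁴ Pa/m
Geostrophic balance (pressure-gradient force = Coriolis force):
V_g = (1/(fρ)) |∂P/∂n| = 4.29×10⁻⁴ / (1.28×10⁻⁴ × 0.675) = 4.97 m/s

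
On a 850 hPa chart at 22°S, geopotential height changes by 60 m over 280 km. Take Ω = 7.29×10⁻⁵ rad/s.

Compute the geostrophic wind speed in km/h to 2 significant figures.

140 km/h

Coriolis parameter at 22°S:
f = 2Ω sin φ = 2 × 7.29×10⁻⁵ × sin 22° = 5.46×10⁻⁵ s⁻¹
Height gradient: |∂Z/∂n| = 60 m / 280000 m = 2.14×10⁻⁴
On a pressure surface, geostrophic balance gives V_g = (g/f)|∂Z/∂n|:
V_g = 9.81 × 2.14×10⁻⁴ / 5.46×10⁻⁵ = 38.5 m/s
Converting: 38.5 m/s × 3.6 = 140 km/h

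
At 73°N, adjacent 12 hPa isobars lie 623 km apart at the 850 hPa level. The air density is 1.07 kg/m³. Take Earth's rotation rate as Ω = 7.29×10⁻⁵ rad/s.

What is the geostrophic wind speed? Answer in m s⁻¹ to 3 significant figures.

12.9 m s⁻¹

Coriolis parameter at 73°N:
f = 2Ω sin φ = 2 × 7.29×10⁻⁵ × sin 73° = 1.39×10⁻⁴ s⁻¹
Pressure gradient: |∂P/∂n| = 1200 Pa / 623000 m = 1.93×10⁻³ Pa/m
Geostrophic balance (pressure-gradient force = Coriolis force):
V_g = (1/(fρ)) |∂P/∂n| = 1.93×10⁻³ / (1.39×10⁻⁴ × 1.07) = 12.9 m/s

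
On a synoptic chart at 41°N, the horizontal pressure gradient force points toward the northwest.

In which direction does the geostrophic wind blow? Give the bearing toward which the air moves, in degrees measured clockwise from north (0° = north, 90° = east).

045°

The pressure-gradient force points toward the northwest (bearing 315°).
Geostrophic balance: in the Northern Hemisphere the Coriolis force deflects motion to the right, so the geostrophic wind blows 90° to the right of the pressure-gradient force (low pressure on the left).
Rotating 315° by 90° clockwise gives 045° — the wind blows toward the northeast.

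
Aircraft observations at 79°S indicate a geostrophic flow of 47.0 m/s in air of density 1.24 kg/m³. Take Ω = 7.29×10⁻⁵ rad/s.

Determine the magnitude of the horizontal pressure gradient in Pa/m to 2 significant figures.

Coriolis parameter at 79°S:
f = 2Ω sin φ = 2 × 7.29×10⁻⁵ × sin 79° = 1.43×10⁻⁴ s⁻¹
Geostrophic balance rearranged: |∂P/∂n| = f ρ V_g
|∂P/∂n| = 1.43×10⁻⁴ × 1.24 × 47.0 = 8.34×10⁻³ Pa/m

8.3×10⁻³ Pa/m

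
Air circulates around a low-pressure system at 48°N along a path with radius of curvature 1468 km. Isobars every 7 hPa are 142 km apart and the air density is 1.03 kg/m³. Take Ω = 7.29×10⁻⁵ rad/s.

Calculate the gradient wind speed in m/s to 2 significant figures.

36 m/s

Coriolis parameter at 48°N:
f = 2Ω sin φ = 2 × 7.29×10⁻⁵ × sin 48° = 1.08×10⁻⁴ s⁻¹
Pressure gradient: |∂P/∂n| = 700 Pa / 142000 m = 4.93×10⁻³ Pa/m
Geostrophic speed: V_g = |∂P/∂n|/(fρ) = 4.93×10⁻³/(1.08×10⁻⁴ × 1.03) = 44.2 m/s
Around a low, centrifugal force acts outward with Coriolis, so pressure-gradient force balances both:
(1/ρ)|∂P/∂n| = fV + V²/R  →  V² + fR·V − fR·V_g = 0
With fR = 1.08×10⁻⁴ × 1468×10³ m = 159 m/s:
V = [−fR + √((fR)² + 4 fR V_g)]/2 = [−159 + √(159² + 4×159×44.2)]/2 = 36 m/s
Subgeostrophic (V < V_g = 44.2 m/s), as expected around a low.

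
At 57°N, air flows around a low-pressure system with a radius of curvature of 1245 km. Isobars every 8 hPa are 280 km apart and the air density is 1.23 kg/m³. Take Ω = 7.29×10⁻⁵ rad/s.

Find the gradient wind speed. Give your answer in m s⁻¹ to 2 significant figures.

Coriolis parameter at 57°N:
f = 2Ω sin φ = 2 × 7.29×10⁻⁵ × sin 57° = 1.22×10⁻⁴ s⁻¹
Pressure gradient: |∂P/∂n| = 800 Pa / 280000 m = 2.86×10⁻³ Pa/m
Geostrophic speed: V_g = |∂P/∂n|/(fρ) = 2.86×10⁻³/(1.22×10⁻⁴ × 1.23) = 19.0 m/s
Around a low, centrifugal force acts outward with Coriolis, so pressure-gradient force balances both:
(1/ρ)|∂P/∂n| = fV + V²/R  →  V² + fR·V − fR·V_g = 0
With fR = 1.22×10⁻⁴ × 1245×10³ m = 152 m/s:
V = [−fR + √((fR)² + 4 fR V_g)]/2 = [−152 + √(152² + 4×152×19)]/2 = 17.1 m/s
Subgeostrophic (V < V_g = 19 m/s), as expected around a low.

17 m s⁻¹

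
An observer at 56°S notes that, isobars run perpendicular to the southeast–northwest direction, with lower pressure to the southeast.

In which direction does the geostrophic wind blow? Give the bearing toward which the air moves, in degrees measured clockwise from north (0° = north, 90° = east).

045°

The pressure-gradient force points toward the southeast (bearing 135°).
Geostrophic balance: in the Southern Hemisphere the Coriolis force deflects motion to the left, so the geostrophic wind blows 90° to the left of the pressure-gradient force (low pressure on the right).
Rotating 135° by 90° counterclockwise gives 045° — the wind blows toward the northeast.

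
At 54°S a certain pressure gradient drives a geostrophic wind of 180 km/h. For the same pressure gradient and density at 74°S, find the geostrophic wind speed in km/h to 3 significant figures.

With the same pressure gradient and density, V_g ∝ 1/f ∝ 1/sin φ.
V₂ = V₁ · sin φ₁ / sin φ₂ = 180 × sin 54° / sin 74°
V₂ = 180 × 0.8090/0.9613 = 151 km/h

151 km/h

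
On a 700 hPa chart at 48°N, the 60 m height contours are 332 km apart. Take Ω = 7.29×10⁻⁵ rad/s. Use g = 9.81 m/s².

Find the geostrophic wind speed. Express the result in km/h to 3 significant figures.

58.9 km/h

Coriolis parameter at 48°N:
f = 2Ω sin φ = 2 × 7.29×10⁻⁵ × sin 48° = 1.08×10⁻⁴ s⁻¹
Height gradient: |∂Z/∂n| = 60 m / 332000 m = 1.81×10⁻⁴
On a pressure surface, geostrophic balance gives V_g = (g/f)|∂Z/∂n|:
V_g = 9.81 × 1.81×10⁻⁴ / 1.08×10⁻⁴ = 16.4 m/s
Converting: 16.4 m/s × 3.6 = 58.9 km/h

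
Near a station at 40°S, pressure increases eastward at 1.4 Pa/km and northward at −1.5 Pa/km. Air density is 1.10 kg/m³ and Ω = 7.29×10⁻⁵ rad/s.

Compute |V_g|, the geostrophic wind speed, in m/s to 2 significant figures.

Coriolis parameter at 40°S:
f = 2Ω sin φ = 2 × 7.29×10⁻⁵ × sin 40° = 9.37×10⁻⁵ s⁻¹
In the Southern Hemisphere f is negative: f = −9.37×10⁻⁵ s⁻¹.
Component geostrophic relations (x east, y north):
u_g = −(1/(fρ)) ∂P/∂y,  v_g = (1/(fρ)) ∂P/∂x
u_g = −(−1.5×10⁻³)/(−9.37×10⁻⁵ × 1.10) = −14.6 m/s;  v_g = (1.4×10⁻³)/(−9.37×10⁻⁵ × 1.10) = −13.6 m/s
|V_g| = √(u_g² + v_g²) = 19.9 m/s

20 m/s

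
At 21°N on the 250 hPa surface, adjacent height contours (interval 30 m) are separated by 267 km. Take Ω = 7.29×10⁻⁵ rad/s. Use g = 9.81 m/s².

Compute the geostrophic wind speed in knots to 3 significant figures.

Coriolis parameter at 21°N:
f = 2Ω sin φ = 2 × 7.29×10⁻⁵ × sin 21° = 5.23×10⁻⁵ s⁻¹
Height gradient: |∂Z/∂n| = 30 m / 267000 m = 1.12×10⁻⁴
On a pressure surface, geostrophic balance gives V_g = (g/f)|∂Z/∂n|:
V_g = 9.81 × 1.12×10⁻⁴ / 5.23×10⁻⁵ = 21.1 m/s
Converting: 21.1 m/s × 1.944 = 41.0 knots

41.0 knots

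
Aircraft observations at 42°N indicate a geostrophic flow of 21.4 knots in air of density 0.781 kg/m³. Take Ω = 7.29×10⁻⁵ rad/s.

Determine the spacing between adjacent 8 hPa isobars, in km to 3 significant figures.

954 km

Coriolis parameter at 42°N:
f = 2Ω sin φ = 2 × 7.29×10⁻⁵ × sin 42° = 9.76×10⁻⁵ s⁻¹
Wind speed in SI: 21.4 knots = 11.0 m/s
Geostrophic balance rearranged: |∂P/∂n| = f ρ V_g
|∂P/∂n| = 9.76×10⁻⁵ × 0.781 × 11.0 = 8.39×10⁻⁴ Pa/m
Isobar spacing: Δn = ΔP/|∂P/∂n| = 800 Pa / 8.39×10⁻⁴ Pa/m = 953715 m ≈ 954 km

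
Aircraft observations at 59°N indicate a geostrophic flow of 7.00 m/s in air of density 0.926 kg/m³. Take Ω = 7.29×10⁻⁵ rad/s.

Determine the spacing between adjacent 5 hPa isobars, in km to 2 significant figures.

620 km

Coriolis parameter at 59°N:
f = 2Ω sin φ = 2 × 7.29×10⁻⁵ × sin 59° = 1.25×10⁻⁴ s⁻¹
Geostrophic balance rearranged: |∂P/∂n| = f ρ V_g
|∂P/∂n| = 1.25×10⁻⁴ × 0.926 × 7.00 = 8.10×10⁻⁴ Pa/m
Isobar spacing: Δn = ΔP/|∂P/∂n| = 500 Pa / 8.10×10⁻⁴ Pa/m = 617217 m ≈ 620 km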